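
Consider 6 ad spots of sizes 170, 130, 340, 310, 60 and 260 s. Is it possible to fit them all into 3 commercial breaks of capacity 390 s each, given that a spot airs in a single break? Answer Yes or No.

Total = 1270 s; ⌈1270/390⌉ = 4.
At least 4 commercial breaks are required, but only 3 are allowed.

No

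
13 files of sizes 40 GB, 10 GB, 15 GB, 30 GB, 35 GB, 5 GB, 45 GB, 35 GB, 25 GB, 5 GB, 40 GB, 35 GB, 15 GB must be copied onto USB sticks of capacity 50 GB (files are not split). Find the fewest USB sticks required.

Total = 45 + 40 + 40 + 35 + 35 + 35 + 30 + 25 + 15 + 15 + 10 + 5 + 5 = 335 GB.
Lower bound: ⌈335/50⌉ = 7 USB sticks.
A packing using 8 USB sticks:
  USB stick 1: 45 + 5 = 50
  USB stick 2: 40 + 10 = 50
  USB stick 3: 40 + 5 = 45
  USB stick 4: 35 + 15 = 50
  USB stick 5: 35 + 15 = 50
  USB stick 6: 35 = 35
  USB stick 7: 30 = 30
  USB stick 8: 25 = 25
No arrangement into 7 USB sticks stays within capacity, so 8 is optimal.

8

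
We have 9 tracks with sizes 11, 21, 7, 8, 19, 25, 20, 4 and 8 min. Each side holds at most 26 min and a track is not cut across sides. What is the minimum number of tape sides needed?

Total = 25 + 21 + 20 + 19 + 11 + 8 + 8 + 7 + 4 = 123 min.
Lower bound: ⌈123/26⌉ = 5 tape sides.
A packing using 6 tape sides:
  side 1: 25 = 25
  side 2: 21 + 4 = 25
  side 3: 20 = 20
  side 4: 19 + 7 = 26
  side 5: 11 + 8 = 19
  side 6: 8 = 8
No arrangement into 5 tape sides stays within capacity, so 6 is optimal.

6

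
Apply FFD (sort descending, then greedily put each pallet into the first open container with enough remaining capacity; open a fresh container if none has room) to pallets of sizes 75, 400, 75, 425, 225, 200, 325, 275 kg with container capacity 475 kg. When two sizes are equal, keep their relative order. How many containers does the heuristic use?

Sorted descending: 425, 400, 325, 275, 225, 200, 75, 75.
  425 → container 1 (new)  [load 425/475]
  400 → container 2 (new)  [load 400/475]
  325 → container 3 (new)  [load 325/475]
  275 → container 4 (new)  [load 275/475]
  225 → container 5 (new)  [load 225/475]
  200 → container 4  [load 475/475]
  75 → container 2  [load 475/475]
  75 → container 3  [load 400/475]
5 containers opened.

5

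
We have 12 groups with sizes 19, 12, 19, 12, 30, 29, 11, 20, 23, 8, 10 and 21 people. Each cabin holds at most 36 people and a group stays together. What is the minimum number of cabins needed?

Total = 30 + 29 + 23 + 21 + 20 + 19 + 19 + 12 + 12 + 11 + 10 + 8 = 214 people.
Lower bound: ⌈214/36⌉ = 6 cabins.
Also, 7 groups each exceed 18 people, and no two of those can share a cabin, so at least 7 cabins are needed.
A packing using 7 cabins:
  cabin 1: 30 = 30
  cabin 2: 29 = 29
  cabin 3: 23 + 12 = 35
  cabin 4: 21 + 12 = 33
  cabin 5: 20 + 11 = 31
  cabin 6: 19 + 10 = 29
  cabin 7: 19 + 8 = 27
This matches the lower bound, so 7 is optimal.

7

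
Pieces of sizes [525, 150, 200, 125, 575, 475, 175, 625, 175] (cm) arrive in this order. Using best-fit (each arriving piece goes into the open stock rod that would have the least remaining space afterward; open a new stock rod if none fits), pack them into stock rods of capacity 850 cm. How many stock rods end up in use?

4

  525 → stock rod 1 (new)  [load 525/850]
  150 → stock rod 1  [load 675/850]
  200 → stock rod 2 (new)  [load 200/850]
  125 → stock rod 1  [load 800/850]
  575 → stock rod 2  [load 775/850]
  475 → stock rod 3 (new)  [load 475/850]
  175 → stock rod 3  [load 650/850]
  625 → stock rod 4 (new)  [load 625/850]
  175 → stock rod 3  [load 825/850]
4 stock rods opened.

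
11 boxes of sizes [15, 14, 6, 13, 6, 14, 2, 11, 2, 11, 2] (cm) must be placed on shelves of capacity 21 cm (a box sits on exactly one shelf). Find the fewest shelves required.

Total = 15 + 14 + 14 + 13 + 11 + 11 + 6 + 6 + 2 + 2 + 2 = 96 cm.
Lower bound: ⌈96/21⌉ = 5 shelves.
Also, 6 boxes each exceed 21/2 cm, and no two of those can share a shelf, so at least 6 shelves are needed.
A packing using 6 shelves:
  shelf 1: 15 + 6 = 21
  shelf 2: 14 + 6 = 20
  shelf 3: 14 + 2 + 2 + 2 = 20
  shelf 4: 13 = 13
  shelf 5: 11 = 11
  shelf 6: 11 = 11
This matches the lower bound, so 6 is optimal.

6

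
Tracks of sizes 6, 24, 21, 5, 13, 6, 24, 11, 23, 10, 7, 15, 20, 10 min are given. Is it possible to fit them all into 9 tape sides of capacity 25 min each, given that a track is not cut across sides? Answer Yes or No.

Yes

A valid assignment using 9 tape sides:
  side 1: 24 = 24
  side 2: 24 = 24
  side 3: 23 = 23
  side 4: 21 = 21
  side 5: 20 + 5 = 25
  side 6: 15 + 10 = 25
  side 7: 13 + 11 = 24
  side 8: 10 + 7 + 6 = 23
  side 9: 6 = 6
Every load is within 25 min, so 9 tape sides suffice.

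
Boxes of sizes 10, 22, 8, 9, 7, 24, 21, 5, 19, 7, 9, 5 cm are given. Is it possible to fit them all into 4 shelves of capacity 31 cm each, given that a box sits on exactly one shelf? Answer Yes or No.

Total = 146 cm; ⌈146/31⌉ = 5.
At least 5 shelves are required, but only 4 are allowed.

No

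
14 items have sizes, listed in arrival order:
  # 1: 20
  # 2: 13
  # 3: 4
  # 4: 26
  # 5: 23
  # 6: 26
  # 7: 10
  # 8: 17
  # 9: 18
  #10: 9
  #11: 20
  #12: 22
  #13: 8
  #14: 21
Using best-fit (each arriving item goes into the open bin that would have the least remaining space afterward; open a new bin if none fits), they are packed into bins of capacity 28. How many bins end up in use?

10

  20 → bin 1 (new)  [load 20/28]
  13 → bin 2 (new)  [load 13/28]
  4 → bin 1  [load 24/28]
  26 → bin 3 (new)  [load 26/28]
  23 → bin 4 (new)  [load 23/28]
  26 → bin 5 (new)  [load 26/28]
  10 → bin 2  [load 23/28]
  17 → bin 6 (new)  [load 17/28]
  18 → bin 7 (new)  [load 18/28]
  9 → bin 7  [load 27/28]
  20 → bin 8 (new)  [load 20/28]
  22 → bin 9 (new)  [load 22/28]
  8 → bin 8  [load 28/28]
  21 → bin 10 (new)  [load 21/28]
10 bins opened.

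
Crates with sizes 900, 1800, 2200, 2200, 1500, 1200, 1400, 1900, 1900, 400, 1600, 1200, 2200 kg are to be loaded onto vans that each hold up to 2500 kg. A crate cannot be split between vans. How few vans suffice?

Total = 2200 + 2200 + 2200 + 1900 + 1900 + 1800 + 1600 + 1500 + 1400 + 1200 + 1200 + 900 + 400 = 20400 kg.
Lower bound: ⌈20400/2500⌉ = 9 vans.
A packing using 10 vans:
  van 1: 2200 = 2200
  van 2: 2200 = 2200
  van 3: 2200 = 2200
  van 4: 1900 + 400 = 2300
  van 5: 1900 = 1900
  van 6: 1800 = 1800
  van 7: 1600 + 900 = 2500
  van 8: 1500 = 1500
  van 9: 1400 = 1400
  van 10: 1200 + 1200 = 2400
No arrangement into 9 vans stays within capacity, so 10 is optimal.

10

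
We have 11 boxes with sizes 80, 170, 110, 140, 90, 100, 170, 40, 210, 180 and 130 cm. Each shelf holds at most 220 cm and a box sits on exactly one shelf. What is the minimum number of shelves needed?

7

Total = 210 + 180 + 170 + 170 + 140 + 130 + 110 + 100 + 90 + 80 + 40 = 1420 cm.
Lower bound: ⌈1420/220⌉ = 7 shelves.
A packing using 7 shelves:
  shelf 1: 210 = 210
  shelf 2: 180 + 40 = 220
  shelf 3: 170 = 170
  shelf 4: 170 = 170
  shelf 5: 140 + 80 = 220
  shelf 6: 130 + 90 = 220
  shelf 7: 110 + 100 = 210
This matches the lower bound, so 7 is optimal.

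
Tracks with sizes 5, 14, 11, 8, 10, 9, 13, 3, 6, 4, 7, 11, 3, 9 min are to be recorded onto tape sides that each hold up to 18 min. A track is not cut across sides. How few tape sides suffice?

7

Total = 14 + 13 + 11 + 11 + 10 + 9 + 9 + 8 + 7 + 6 + 5 + 4 + 3 + 3 = 113 min.
Lower bound: ⌈113/18⌉ = 7 tape sides.
A packing using 7 tape sides:
  side 1: 14 + 4 = 18
  side 2: 13 + 5 = 18
  side 3: 11 + 7 = 18
  side 4: 11 + 6 = 17
  side 5: 10 + 8 = 18
  side 6: 9 + 9 = 18
  side 7: 3 + 3 = 6
This matches the lower bound, so 7 is optimal.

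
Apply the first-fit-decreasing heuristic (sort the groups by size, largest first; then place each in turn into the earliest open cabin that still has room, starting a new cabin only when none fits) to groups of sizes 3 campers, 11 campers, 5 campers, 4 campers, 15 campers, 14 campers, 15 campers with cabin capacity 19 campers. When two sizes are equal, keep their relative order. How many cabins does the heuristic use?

4

Sorted descending: 15, 15, 14, 11, 5, 4, 3.
  15 → cabin 1 (new)  [load 15/19]
  15 → cabin 2 (new)  [load 15/19]
  14 → cabin 3 (new)  [load 14/19]
  11 → cabin 4 (new)  [load 11/19]
  5 → cabin 3  [load 19/19]
  4 → cabin 1  [load 19/19]
  3 → cabin 2  [load 18/19]
4 cabins opened.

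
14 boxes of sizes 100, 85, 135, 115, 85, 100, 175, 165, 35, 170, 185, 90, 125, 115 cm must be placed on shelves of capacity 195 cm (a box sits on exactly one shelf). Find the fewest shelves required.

11

Total = 185 + 175 + 170 + 165 + 135 + 125 + 115 + 115 + 100 + 100 + 90 + 85 + 85 + 35 = 1680 cm.
Lower bound: ⌈1680/195⌉ = 9 shelves.
Also, 10 boxes each exceed 195/2 cm, and no two of those can share a shelf, so at least 10 shelves are needed.
A packing using 11 shelves:
  shelf 1: 185 = 185
  shelf 2: 175 = 175
  shelf 3: 170 = 170
  shelf 4: 165 = 165
  shelf 5: 135 + 35 = 170
  shelf 6: 125 = 125
  shelf 7: 115 = 115
  shelf 8: 115 = 115
  shelf 9: 100 + 90 = 190
  shelf 10: 100 + 85 = 185
  shelf 11: 85 = 85
No arrangement into 10 shelves stays within capacity, so 11 is optimal.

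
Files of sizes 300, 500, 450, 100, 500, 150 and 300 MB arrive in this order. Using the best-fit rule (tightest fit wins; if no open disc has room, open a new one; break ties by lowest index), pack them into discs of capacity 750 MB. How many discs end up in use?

4

  300 → disc 1 (new)  [load 300/750]
  500 → disc 2 (new)  [load 500/750]
  450 → disc 1  [load 750/750]
  100 → disc 2  [load 600/750]
  500 → disc 3 (new)  [load 500/750]
  150 → disc 2  [load 750/750]
  300 → disc 4 (new)  [load 300/750]
4 discs opened.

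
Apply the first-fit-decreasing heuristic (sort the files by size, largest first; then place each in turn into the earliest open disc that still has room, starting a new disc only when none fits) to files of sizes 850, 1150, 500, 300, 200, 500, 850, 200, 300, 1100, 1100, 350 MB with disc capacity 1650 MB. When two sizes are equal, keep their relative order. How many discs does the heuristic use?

Sorted descending: 1150, 1100, 1100, 850, 850, 500, 500, 350, 300, 300, 200, 200.
  1150 → disc 1 (new)  [load 1150/1650]
  1100 → disc 2 (new)  [load 1100/1650]
  1100 → disc 3 (new)  [load 1100/1650]
  850 → disc 4 (new)  [load 850/1650]
  850 → disc 5 (new)  [load 850/1650]
  500 → disc 1  [load 1650/1650]
  500 → disc 2  [load 1600/1650]
  350 → disc 3  [load 1450/1650]
  300 → disc 4  [load 1150/1650]
  300 → disc 4  [load 1450/1650]
  200 → disc 3  [load 1650/1650]
  200 → disc 4  [load 1650/1650]
5 discs opened.

5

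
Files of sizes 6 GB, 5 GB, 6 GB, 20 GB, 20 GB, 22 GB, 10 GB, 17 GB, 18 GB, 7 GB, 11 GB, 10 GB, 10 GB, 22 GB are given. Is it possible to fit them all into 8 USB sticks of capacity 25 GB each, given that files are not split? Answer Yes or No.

Total = 184 GB; ⌈184/25⌉ = 8.
The bound of 8 does not rule out 8, but exhaustive search shows no assignment into 8 USB sticks of capacity 25 GB exists — the minimum is 9.

No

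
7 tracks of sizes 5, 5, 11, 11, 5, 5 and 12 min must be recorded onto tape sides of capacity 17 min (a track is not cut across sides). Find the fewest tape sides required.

4

Total = 12 + 11 + 11 + 5 + 5 + 5 + 5 = 54 min.
Lower bound: ⌈54/17⌉ = 4 tape sides.
A packing using 4 tape sides:
  side 1: 12 + 5 = 17
  side 2: 11 + 5 = 16
  side 3: 11 + 5 = 16
  side 4: 5 = 5
This matches the lower bound, so 4 is optimal.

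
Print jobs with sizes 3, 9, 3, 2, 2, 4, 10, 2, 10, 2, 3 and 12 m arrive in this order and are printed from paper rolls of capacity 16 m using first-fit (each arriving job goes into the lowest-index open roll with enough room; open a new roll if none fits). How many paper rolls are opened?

  3 → roll 1 (new)  [load 3/16]
  9 → roll 1  [load 12/16]
  3 → roll 1  [load 15/16]
  2 → roll 2 (new)  [load 2/16]
  2 → roll 2  [load 4/16]
  4 → roll 2  [load 8/16]
  10 → roll 3 (new)  [load 10/16]
  2 → roll 2  [load 10/16]
  10 → roll 4 (new)  [load 10/16]
  2 → roll 2  [load 12/16]
  3 → roll 2  [load 15/16]
  12 → roll 5 (new)  [load 12/16]
5 paper rolls opened.

5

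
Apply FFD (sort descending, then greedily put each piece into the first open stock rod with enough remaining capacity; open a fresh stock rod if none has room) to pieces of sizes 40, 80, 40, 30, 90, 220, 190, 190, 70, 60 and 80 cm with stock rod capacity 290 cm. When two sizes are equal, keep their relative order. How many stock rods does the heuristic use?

Sorted descending: 220, 190, 190, 90, 80, 80, 70, 60, 40, 40, 30.
  220 → stock rod 1 (new)  [load 220/290]
  190 → stock rod 2 (new)  [load 190/290]
  190 → stock rod 3 (new)  [load 190/290]
  90 → stock rod 2  [load 280/290]
  80 → stock rod 3  [load 270/290]
  80 → stock rod 4 (new)  [load 80/290]
  70 → stock rod 1  [load 290/290]
  60 → stock rod 4  [load 140/290]
  40 → stock rod 4  [load 180/290]
  40 → stock rod 4  [load 220/290]
  30 → stock rod 4  [load 250/290]
4 stock rods opened.

4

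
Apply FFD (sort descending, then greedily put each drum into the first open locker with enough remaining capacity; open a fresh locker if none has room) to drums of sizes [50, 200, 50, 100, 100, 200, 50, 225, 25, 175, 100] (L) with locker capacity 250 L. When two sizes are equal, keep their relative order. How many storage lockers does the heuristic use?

6

Sorted descending: 225, 200, 200, 175, 100, 100, 100, 50, 50, 50, 25.
  225 → locker 1 (new)  [load 225/250]
  200 → locker 2 (new)  [load 200/250]
  200 → locker 3 (new)  [load 200/250]
  175 → locker 4 (new)  [load 175/250]
  100 → locker 5 (new)  [load 100/250]
  100 → locker 5  [load 200/250]
  100 → locker 6 (new)  [load 100/250]
  50 → locker 2  [load 250/250]
  50 → locker 3  [load 250/250]
  50 → locker 4  [load 225/250]
  25 → locker 1  [load 250/250]
6 storage lockers opened.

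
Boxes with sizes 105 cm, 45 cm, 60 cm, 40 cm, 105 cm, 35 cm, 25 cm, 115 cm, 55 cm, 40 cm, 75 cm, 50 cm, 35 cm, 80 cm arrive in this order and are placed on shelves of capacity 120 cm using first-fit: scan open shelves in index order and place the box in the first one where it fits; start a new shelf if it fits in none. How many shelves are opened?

9

  105 → shelf 1 (new)  [load 105/120]
  45 → shelf 2 (new)  [load 45/120]
  60 → shelf 2  [load 105/120]
  40 → shelf 3 (new)  [load 40/120]
  105 → shelf 4 (new)  [load 105/120]
  35 → shelf 3  [load 75/120]
  25 → shelf 3  [load 100/120]
  115 → shelf 5 (new)  [load 115/120]
  55 → shelf 6 (new)  [load 55/120]
  40 → shelf 6  [load 95/120]
  75 → shelf 7 (new)  [load 75/120]
  50 → shelf 8 (new)  [load 50/120]
  35 → shelf 7  [load 110/120]
  80 → shelf 9 (new)  [load 80/120]
9 shelves opened.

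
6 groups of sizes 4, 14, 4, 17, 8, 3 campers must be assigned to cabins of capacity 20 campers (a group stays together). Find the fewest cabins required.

Total = 17 + 14 + 8 + 4 + 4 + 3 = 50 campers.
Lower bound: ⌈50/20⌉ = 3 cabins.
A packing using 3 cabins:
  cabin 1: 17 + 3 = 20
  cabin 2: 14 + 4 = 18
  cabin 3: 8 + 4 = 12
This matches the lower bound, so 3 is optimal.

3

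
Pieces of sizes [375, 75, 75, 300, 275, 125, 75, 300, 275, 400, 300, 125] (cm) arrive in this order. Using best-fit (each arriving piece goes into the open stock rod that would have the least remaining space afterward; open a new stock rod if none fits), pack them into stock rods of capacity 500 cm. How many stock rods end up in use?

  375 → stock rod 1 (new)  [load 375/500]
  75 → stock rod 1  [load 450/500]
  75 → stock rod 2 (new)  [load 75/500]
  300 → stock rod 2  [load 375/500]
  275 → stock rod 3 (new)  [load 275/500]
  125 → stock rod 2  [load 500/500]
  75 → stock rod 3  [load 350/500]
  300 → stock rod 4 (new)  [load 300/500]
  275 → stock rod 5 (new)  [load 275/500]
  400 → stock rod 6 (new)  [load 400/500]
  300 → stock rod 7 (new)  [load 300/500]
  125 → stock rod 3  [load 475/500]
7 stock rods opened.

7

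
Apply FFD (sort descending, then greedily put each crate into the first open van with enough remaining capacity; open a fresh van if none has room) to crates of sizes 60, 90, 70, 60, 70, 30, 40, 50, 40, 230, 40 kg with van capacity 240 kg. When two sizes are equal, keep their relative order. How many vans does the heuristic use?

4

Sorted descending: 230, 90, 70, 70, 60, 60, 50, 40, 40, 40, 30.
  230 → van 1 (new)  [load 230/240]
  90 → van 2 (new)  [load 90/240]
  70 → van 2  [load 160/240]
  70 → van 2  [load 230/240]
  60 → van 3 (new)  [load 60/240]
  60 → van 3  [load 120/240]
  50 → van 3  [load 170/240]
  40 → van 3  [load 210/240]
  40 → van 4 (new)  [load 40/240]
  40 → van 4  [load 80/240]
  30 → van 3  [load 240/240]
4 vans opened.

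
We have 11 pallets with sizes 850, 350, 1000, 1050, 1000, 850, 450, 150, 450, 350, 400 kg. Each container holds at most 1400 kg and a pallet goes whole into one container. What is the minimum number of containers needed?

6

Total = 1050 + 1000 + 1000 + 850 + 850 + 450 + 450 + 400 + 350 + 350 + 150 = 6900 kg.
Lower bound: ⌈6900/1400⌉ = 5 containers.
A packing using 6 containers:
  container 1: 1050 + 350 = 1400
  container 2: 1000 + 400 = 1400
  container 3: 1000 + 350 = 1350
  container 4: 850 + 450 = 1300
  container 5: 850 + 450 = 1300
  container 6: 150 = 150
No arrangement into 5 containers stays within capacity, so 6 is optimal.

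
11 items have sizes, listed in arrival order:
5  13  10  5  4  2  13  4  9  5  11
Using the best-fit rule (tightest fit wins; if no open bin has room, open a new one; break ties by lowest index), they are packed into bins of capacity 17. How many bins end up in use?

5

  5 → bin 1 (new)  [load 5/17]
  13 → bin 2 (new)  [load 13/17]
  10 → bin 1  [load 15/17]
  5 → bin 3 (new)  [load 5/17]
  4 → bin 2  [load 17/17]
  2 → bin 1  [load 17/17]
  13 → bin 4 (new)  [load 13/17]
  4 → bin 4  [load 17/17]
  9 → bin 3  [load 14/17]
  5 → bin 5 (new)  [load 5/17]
  11 → bin 5  [load 16/17]
5 bins opened.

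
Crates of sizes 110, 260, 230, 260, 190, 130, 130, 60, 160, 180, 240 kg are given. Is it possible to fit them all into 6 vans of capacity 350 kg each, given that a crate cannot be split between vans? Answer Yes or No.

No

Total = 1950 kg; ⌈1950/350⌉ = 6.
The bound of 6 does not rule out 6, but exhaustive search shows no assignment into 6 vans of capacity 350 kg exists — the minimum is 7.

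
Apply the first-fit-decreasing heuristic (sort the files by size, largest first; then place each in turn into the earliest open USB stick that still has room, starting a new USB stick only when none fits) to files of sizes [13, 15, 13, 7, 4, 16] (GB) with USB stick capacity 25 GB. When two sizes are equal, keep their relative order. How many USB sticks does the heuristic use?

Sorted descending: 16, 15, 13, 13, 7, 4.
  16 → USB stick 1 (new)  [load 16/25]
  15 → USB stick 2 (new)  [load 15/25]
  13 → USB stick 3 (new)  [load 13/25]
  13 → USB stick 4 (new)  [load 13/25]
  7 → USB stick 1  [load 23/25]
  4 → USB stick 2  [load 19/25]
4 USB sticks opened.

4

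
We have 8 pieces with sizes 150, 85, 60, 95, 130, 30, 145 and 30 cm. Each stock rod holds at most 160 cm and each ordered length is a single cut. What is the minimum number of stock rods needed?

Total = 150 + 145 + 130 + 95 + 85 + 60 + 30 + 30 = 725 cm.
Lower bound: ⌈725/160⌉ = 5 stock rods.
A packing using 5 stock rods:
  stock rod 1: 150 = 150
  stock rod 2: 145 = 145
  stock rod 3: 130 + 30 = 160
  stock rod 4: 95 + 60 = 155
  stock rod 5: 85 + 30 = 115
This matches the lower bound, so 5 is optimal.

5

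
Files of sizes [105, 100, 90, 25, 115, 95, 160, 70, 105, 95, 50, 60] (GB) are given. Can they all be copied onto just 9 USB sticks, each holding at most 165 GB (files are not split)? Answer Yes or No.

Yes

A valid assignment using 8 USB sticks:
  USB stick 1: 160 = 160
  USB stick 2: 115 + 50 = 165
  USB stick 3: 105 + 60 = 165
  USB stick 4: 105 + 25 = 130
  USB stick 5: 100 = 100
  USB stick 6: 95 + 70 = 165
  USB stick 7: 95 = 95
  USB stick 8: 90 = 90
That uses only 8 ≤ 9, so 9 USB sticks are enough.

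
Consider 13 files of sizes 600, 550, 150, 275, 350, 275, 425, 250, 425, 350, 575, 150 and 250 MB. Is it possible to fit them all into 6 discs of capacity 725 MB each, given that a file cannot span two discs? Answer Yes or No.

Total = 4625 MB; ⌈4625/725⌉ = 7.
At least 7 discs are required, but only 6 are allowed.

No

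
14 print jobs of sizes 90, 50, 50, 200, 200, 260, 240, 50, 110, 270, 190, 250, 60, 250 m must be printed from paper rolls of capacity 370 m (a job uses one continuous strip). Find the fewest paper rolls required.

Total = 270 + 260 + 250 + 250 + 240 + 200 + 200 + 190 + 110 + 90 + 60 + 50 + 50 + 50 = 2270 m.
Lower bound: ⌈2270/370⌉ = 7 paper rolls.
Also, 8 print jobs each exceed 185 m, and no two of those can share a roll, so at least 8 paper rolls are needed.
A packing using 8 paper rolls:
  roll 1: 270 + 90 = 360
  roll 2: 260 + 110 = 370
  roll 3: 250 + 60 + 50 = 360
  roll 4: 250 + 50 + 50 = 350
  roll 5: 240 = 240
  roll 6: 200 = 200
  roll 7: 200 = 200
  roll 8: 190 = 190
This matches the lower bound, so 8 is optimal.

8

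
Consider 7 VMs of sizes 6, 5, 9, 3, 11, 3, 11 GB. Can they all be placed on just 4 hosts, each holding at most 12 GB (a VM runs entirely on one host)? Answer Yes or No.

Total = 48 GB; ⌈48/12⌉ = 4.
The bound of 4 does not rule out 4, but exhaustive search shows no assignment into 4 hosts of capacity 12 GB exists — the minimum is 5.

No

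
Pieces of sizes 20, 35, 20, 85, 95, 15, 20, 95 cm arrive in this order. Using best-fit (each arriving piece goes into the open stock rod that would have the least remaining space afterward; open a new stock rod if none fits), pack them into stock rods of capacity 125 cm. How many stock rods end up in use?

4

  20 → stock rod 1 (new)  [load 20/125]
  35 → stock rod 1  [load 55/125]
  20 → stock rod 1  [load 75/125]
  85 → stock rod 2 (new)  [load 85/125]
  95 → stock rod 3 (new)  [load 95/125]
  15 → stock rod 3  [load 110/125]
  20 → stock rod 2  [load 105/125]
  95 → stock rod 4 (new)  [load 95/125]
4 stock rods opened.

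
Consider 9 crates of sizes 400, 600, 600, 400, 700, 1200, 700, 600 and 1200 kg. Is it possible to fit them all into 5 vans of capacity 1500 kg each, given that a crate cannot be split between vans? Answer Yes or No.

A valid assignment using 5 vans:
  van 1: 1200 = 1200
  van 2: 1200 = 1200
  van 3: 700 + 700 = 1400
  van 4: 600 + 600 = 1200
  van 5: 600 + 400 + 400 = 1400
Every load is within 1500 kg, so 5 vans suffice.

Yes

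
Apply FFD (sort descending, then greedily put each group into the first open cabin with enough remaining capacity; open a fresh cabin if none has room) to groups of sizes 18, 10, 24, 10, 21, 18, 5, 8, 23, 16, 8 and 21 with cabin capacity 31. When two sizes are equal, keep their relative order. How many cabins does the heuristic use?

7

Sorted descending: 24, 23, 21, 21, 18, 18, 16, 10, 10, 8, 8, 5.
  24 → cabin 1 (new)  [load 24/31]
  23 → cabin 2 (new)  [load 23/31]
  21 → cabin 3 (new)  [load 21/31]
  21 → cabin 4 (new)  [load 21/31]
  18 → cabin 5 (new)  [load 18/31]
  18 → cabin 6 (new)  [load 18/31]
  16 → cabin 7 (new)  [load 16/31]
  10 → cabin 3  [load 31/31]
  10 → cabin 4  [load 31/31]
  8 → cabin 2  [load 31/31]
  8 → cabin 5  [load 26/31]
  5 → cabin 1  [load 29/31]
7 cabins opened.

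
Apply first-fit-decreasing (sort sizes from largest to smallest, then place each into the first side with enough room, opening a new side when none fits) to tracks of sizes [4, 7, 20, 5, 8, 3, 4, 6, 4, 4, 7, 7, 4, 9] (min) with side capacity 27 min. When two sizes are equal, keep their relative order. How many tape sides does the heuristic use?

Sorted descending: 20, 9, 8, 7, 7, 7, 6, 5, 4, 4, 4, 4, 4, 3.
  20 → side 1 (new)  [load 20/27]
  9 → side 2 (new)  [load 9/27]
  8 → side 2  [load 17/27]
  7 → side 1  [load 27/27]
  7 → side 2  [load 24/27]
  7 → side 3 (new)  [load 7/27]
  6 → side 3  [load 13/27]
  5 → side 3  [load 18/27]
  4 → side 3  [load 22/27]
  4 → side 3  [load 26/27]
  4 → side 4 (new)  [load 4/27]
  4 → side 4  [load 8/27]
  4 → side 4  [load 12/27]
  3 → side 2  [load 27/27]
4 tape sides opened.

4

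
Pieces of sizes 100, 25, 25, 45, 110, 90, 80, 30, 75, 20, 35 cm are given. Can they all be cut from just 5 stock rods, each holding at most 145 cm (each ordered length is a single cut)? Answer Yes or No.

Yes

A valid assignment using 5 stock rods:
  stock rod 1: 110 + 35 = 145
  stock rod 2: 100 + 45 = 145
  stock rod 3: 90 + 30 + 25 = 145
  stock rod 4: 80 + 25 + 20 = 125
  stock rod 5: 75 = 75
Every load is within 145 cm, so 5 stock rods suffice.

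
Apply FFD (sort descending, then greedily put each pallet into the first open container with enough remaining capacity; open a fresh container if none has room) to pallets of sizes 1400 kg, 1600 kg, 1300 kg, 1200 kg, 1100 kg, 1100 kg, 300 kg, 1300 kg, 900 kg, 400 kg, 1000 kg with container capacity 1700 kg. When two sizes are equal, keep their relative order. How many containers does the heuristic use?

9

Sorted descending: 1600, 1400, 1300, 1300, 1200, 1100, 1100, 1000, 900, 400, 300.
  1600 → container 1 (new)  [load 1600/1700]
  1400 → container 2 (new)  [load 1400/1700]
  1300 → container 3 (new)  [load 1300/1700]
  1300 → container 4 (new)  [load 1300/1700]
  1200 → container 5 (new)  [load 1200/1700]
  1100 → container 6 (new)  [load 1100/1700]
  1100 → container 7 (new)  [load 1100/1700]
  1000 → container 8 (new)  [load 1000/1700]
  900 → container 9 (new)  [load 900/1700]
  400 → container 3  [load 1700/1700]
  300 → container 2  [load 1700/1700]
9 containers opened.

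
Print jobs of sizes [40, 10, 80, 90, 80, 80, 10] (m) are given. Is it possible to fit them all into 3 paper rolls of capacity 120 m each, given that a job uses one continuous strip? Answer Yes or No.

No

Total = 390 m; ⌈390/120⌉ = 4.
At least 4 paper rolls are required, but only 3 are allowed.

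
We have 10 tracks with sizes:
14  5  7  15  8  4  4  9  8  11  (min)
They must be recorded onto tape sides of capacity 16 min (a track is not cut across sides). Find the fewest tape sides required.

6

Total = 15 + 14 + 11 + 9 + 8 + 8 + 7 + 5 + 4 + 4 = 85 min.
Lower bound: ⌈85/16⌉ = 6 tape sides.
A packing using 6 tape sides:
  side 1: 15 = 15
  side 2: 14 = 14
  side 3: 11 + 5 = 16
  side 4: 9 + 7 = 16
  side 5: 8 + 8 = 16
  side 6: 4 + 4 = 8
This matches the lower bound, so 6 is optimal.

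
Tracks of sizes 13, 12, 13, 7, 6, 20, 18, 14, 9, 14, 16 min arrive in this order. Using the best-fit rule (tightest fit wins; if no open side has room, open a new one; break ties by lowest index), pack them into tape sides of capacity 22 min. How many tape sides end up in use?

8

  13 → side 1 (new)  [load 13/22]
  12 → side 2 (new)  [load 12/22]
  13 → side 3 (new)  [load 13/22]
  7 → side 1  [load 20/22]
  6 → side 3  [load 19/22]
  20 → side 4 (new)  [load 20/22]
  18 → side 5 (new)  [load 18/22]
  14 → side 6 (new)  [load 14/22]
  9 → side 2  [load 21/22]
  14 → side 7 (new)  [load 14/22]
  16 → side 8 (new)  [load 16/22]
8 tape sides opened.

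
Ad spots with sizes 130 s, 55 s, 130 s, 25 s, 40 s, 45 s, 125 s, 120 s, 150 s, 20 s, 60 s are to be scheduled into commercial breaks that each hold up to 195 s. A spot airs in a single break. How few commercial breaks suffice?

5

Total = 150 + 130 + 130 + 125 + 120 + 60 + 55 + 45 + 40 + 25 + 20 = 900 s.
Lower bound: ⌈900/195⌉ = 5 commercial breaks.
A packing using 5 commercial breaks:
  break 1: 150 + 45 = 195
  break 2: 130 + 60 = 190
  break 3: 130 + 55 = 185
  break 4: 125 + 40 + 25 = 190
  break 5: 120 + 20 = 140
This matches the lower bound, so 5 is optimal.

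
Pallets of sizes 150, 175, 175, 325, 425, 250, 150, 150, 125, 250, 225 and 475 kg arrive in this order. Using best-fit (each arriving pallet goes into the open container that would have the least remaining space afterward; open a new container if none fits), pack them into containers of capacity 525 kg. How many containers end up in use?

  150 → container 1 (new)  [load 150/525]
  175 → container 1  [load 325/525]
  175 → container 1  [load 500/525]
  325 → container 2 (new)  [load 325/525]
  425 → container 3 (new)  [load 425/525]
  250 → container 4 (new)  [load 250/525]
  150 → container 2  [load 475/525]
  150 → container 4  [load 400/525]
  125 → container 4  [load 525/525]
  250 → container 5 (new)  [load 250/525]
  225 → container 5  [load 475/525]
  475 → container 6 (new)  [load 475/525]
6 containers opened.

6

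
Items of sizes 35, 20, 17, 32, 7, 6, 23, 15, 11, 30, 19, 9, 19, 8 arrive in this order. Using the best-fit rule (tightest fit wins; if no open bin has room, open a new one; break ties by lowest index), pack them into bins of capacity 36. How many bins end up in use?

  35 → bin 1 (new)  [load 35/36]
  20 → bin 2 (new)  [load 20/36]
  17 → bin 3 (new)  [load 17/36]
  32 → bin 4 (new)  [load 32/36]
  7 → bin 2  [load 27/36]
  6 → bin 2  [load 33/36]
  23 → bin 5 (new)  [load 23/36]
  15 → bin 3  [load 32/36]
  11 → bin 5  [load 34/36]
  30 → bin 6 (new)  [load 30/36]
  19 → bin 7 (new)  [load 19/36]
  9 → bin 7  [load 28/36]
  19 → bin 8 (new)  [load 19/36]
  8 → bin 7  [load 36/36]
8 bins opened.

8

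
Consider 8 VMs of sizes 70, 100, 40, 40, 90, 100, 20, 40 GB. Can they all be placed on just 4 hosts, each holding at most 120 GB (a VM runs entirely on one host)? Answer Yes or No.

Total = 500 GB; ⌈500/120⌉ = 5.
At least 5 hosts are required, but only 4 are allowed.

No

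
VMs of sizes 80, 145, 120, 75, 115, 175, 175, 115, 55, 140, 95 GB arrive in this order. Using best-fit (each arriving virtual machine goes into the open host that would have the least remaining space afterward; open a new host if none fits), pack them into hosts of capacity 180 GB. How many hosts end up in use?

  80 → host 1 (new)  [load 80/180]
  145 → host 2 (new)  [load 145/180]
  120 → host 3 (new)  [load 120/180]
  75 → host 1  [load 155/180]
  115 → host 4 (new)  [load 115/180]
  175 → host 5 (new)  [load 175/180]
  175 → host 6 (new)  [load 175/180]
  115 → host 7 (new)  [load 115/180]
  55 → host 3  [load 175/180]
  140 → host 8 (new)  [load 140/180]
  95 → host 9 (new)  [load 95/180]
9 hosts opened.

9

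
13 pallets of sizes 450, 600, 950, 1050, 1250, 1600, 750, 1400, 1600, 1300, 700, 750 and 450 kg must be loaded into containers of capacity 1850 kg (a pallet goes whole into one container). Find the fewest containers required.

Total = 1600 + 1600 + 1400 + 1300 + 1250 + 1050 + 950 + 750 + 750 + 700 + 600 + 450 + 450 = 12850 kg.
Lower bound: ⌈12850/1850⌉ = 7 containers.
A packing using 8 containers:
  container 1: 1600 = 1600
  container 2: 1600 = 1600
  container 3: 1400 + 450 = 1850
  container 4: 1300 + 450 = 1750
  container 5: 1250 + 600 = 1850
  container 6: 1050 + 750 = 1800
  container 7: 950 + 750 = 1700
  container 8: 700 = 700
No arrangement into 7 containers stays within capacity, so 8 is optimal.

8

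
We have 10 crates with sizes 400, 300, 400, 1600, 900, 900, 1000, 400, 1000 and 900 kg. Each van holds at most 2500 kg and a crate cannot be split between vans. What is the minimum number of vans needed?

4

Total = 1600 + 1000 + 1000 + 900 + 900 + 900 + 400 + 400 + 400 + 300 = 7800 kg.
Lower bound: ⌈7800/2500⌉ = 4 vans.
A packing using 4 vans:
  van 1: 1600 + 900 = 2500
  van 2: 1000 + 1000 + 400 = 2400
  van 3: 900 + 900 + 400 + 300 = 2500
  van 4: 400 = 400
This matches the lower bound, so 4 is optimal.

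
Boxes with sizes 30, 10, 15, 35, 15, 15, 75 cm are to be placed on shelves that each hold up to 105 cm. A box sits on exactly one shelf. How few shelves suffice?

Total = 75 + 35 + 30 + 15 + 15 + 15 + 10 = 195 cm.
Lower bound: ⌈195/105⌉ = 2 shelves.
A packing using 2 shelves:
  shelf 1: 75 + 30 = 105
  shelf 2: 35 + 15 + 15 + 15 + 10 = 90
This matches the lower bound, so 2 is optimal.

2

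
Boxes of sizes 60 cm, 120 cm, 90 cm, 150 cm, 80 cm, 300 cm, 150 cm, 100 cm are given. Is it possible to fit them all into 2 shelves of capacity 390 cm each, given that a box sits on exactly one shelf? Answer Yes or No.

No

Total = 1050 cm; ⌈1050/390⌉ = 3.
At least 3 shelves are required, but only 2 are allowed.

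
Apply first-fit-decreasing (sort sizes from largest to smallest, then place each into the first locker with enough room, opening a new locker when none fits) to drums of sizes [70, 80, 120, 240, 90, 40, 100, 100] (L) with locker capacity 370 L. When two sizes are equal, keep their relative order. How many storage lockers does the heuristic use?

3

Sorted descending: 240, 120, 100, 100, 90, 80, 70, 40.
  240 → locker 1 (new)  [load 240/370]
  120 → locker 1  [load 360/370]
  100 → locker 2 (new)  [load 100/370]
  100 → locker 2  [load 200/370]
  90 → locker 2  [load 290/370]
  80 → locker 2  [load 370/370]
  70 → locker 3 (new)  [load 70/370]
  40 → locker 3  [load 110/370]
3 storage lockers opened.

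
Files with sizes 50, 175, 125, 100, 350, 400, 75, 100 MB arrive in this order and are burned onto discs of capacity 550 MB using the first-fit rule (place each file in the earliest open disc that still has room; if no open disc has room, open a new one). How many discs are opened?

  50 → disc 1 (new)  [load 50/550]
  175 → disc 1  [load 225/550]
  125 → disc 1  [load 350/550]
  100 → disc 1  [load 450/550]
  350 → disc 2 (new)  [load 350/550]
  400 → disc 3 (new)  [load 400/550]
  75 → disc 1  [load 525/550]
  100 → disc 2  [load 450/550]
3 discs opened.

3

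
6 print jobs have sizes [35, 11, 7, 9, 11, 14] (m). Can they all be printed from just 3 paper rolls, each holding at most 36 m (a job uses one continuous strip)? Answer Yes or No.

A valid assignment using 3 paper rolls:
  roll 1: 35 = 35
  roll 2: 14 + 11 + 11 = 36
  roll 3: 9 + 7 = 16
Every load is within 36 m, so 3 paper rolls suffice.

Yes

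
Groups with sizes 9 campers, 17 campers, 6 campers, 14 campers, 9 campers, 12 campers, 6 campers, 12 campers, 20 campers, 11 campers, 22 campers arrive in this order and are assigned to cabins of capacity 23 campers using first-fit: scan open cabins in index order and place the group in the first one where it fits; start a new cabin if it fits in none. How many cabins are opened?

7

  9 → cabin 1 (new)  [load 9/23]
  17 → cabin 2 (new)  [load 17/23]
  6 → cabin 1  [load 15/23]
  14 → cabin 3 (new)  [load 14/23]
  9 → cabin 3  [load 23/23]
  12 → cabin 4 (new)  [load 12/23]
  6 → cabin 1  [load 21/23]
  12 → cabin 5 (new)  [load 12/23]
  20 → cabin 6 (new)  [load 20/23]
  11 → cabin 4  [load 23/23]
  22 → cabin 7 (new)  [load 22/23]
7 cabins opened.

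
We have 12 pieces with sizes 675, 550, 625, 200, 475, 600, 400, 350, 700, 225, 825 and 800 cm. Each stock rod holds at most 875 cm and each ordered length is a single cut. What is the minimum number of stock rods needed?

9

Total = 825 + 800 + 700 + 675 + 625 + 600 + 550 + 475 + 400 + 350 + 225 + 200 = 6425 cm.
Lower bound: ⌈6425/875⌉ = 8 stock rods.
A packing using 9 stock rods:
  stock rod 1: 825 = 825
  stock rod 2: 800 = 800
  stock rod 3: 700 = 700
  stock rod 4: 675 + 200 = 875
  stock rod 5: 625 + 225 = 850
  stock rod 6: 600 = 600
  stock rod 7: 550 = 550
  stock rod 8: 475 + 400 = 875
  stock rod 9: 350 = 350
No arrangement into 8 stock rods stays within capacity, so 9 is optimal.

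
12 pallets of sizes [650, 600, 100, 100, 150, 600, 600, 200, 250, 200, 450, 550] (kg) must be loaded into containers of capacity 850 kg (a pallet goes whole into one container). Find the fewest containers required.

6

Total = 650 + 600 + 600 + 600 + 550 + 450 + 250 + 200 + 200 + 150 + 100 + 100 = 4450 kg.
Lower bound: ⌈4450/850⌉ = 6 containers.
A packing using 6 containers:
  container 1: 650 + 200 = 850
  container 2: 600 + 250 = 850
  container 3: 600 + 200 = 800
  container 4: 600 + 150 + 100 = 850
  container 5: 550 + 100 = 650
  container 6: 450 = 450
This matches the lower bound, so 6 is optimal.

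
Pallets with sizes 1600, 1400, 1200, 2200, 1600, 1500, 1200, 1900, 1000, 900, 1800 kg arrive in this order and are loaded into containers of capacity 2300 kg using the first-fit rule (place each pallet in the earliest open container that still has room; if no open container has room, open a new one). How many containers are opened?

  1600 → container 1 (new)  [load 1600/2300]
  1400 → container 2 (new)  [load 1400/2300]
  1200 → container 3 (new)  [load 1200/2300]
  2200 → container 4 (new)  [load 2200/2300]
  1600 → container 5 (new)  [load 1600/2300]
  1500 → container 6 (new)  [load 1500/2300]
  1200 → container 7 (new)  [load 1200/2300]
  1900 → container 8 (new)  [load 1900/2300]
  1000 → container 3  [load 2200/2300]
  900 → container 2  [load 2300/2300]
  1800 → container 9 (new)  [load 1800/2300]
9 containers opened.

9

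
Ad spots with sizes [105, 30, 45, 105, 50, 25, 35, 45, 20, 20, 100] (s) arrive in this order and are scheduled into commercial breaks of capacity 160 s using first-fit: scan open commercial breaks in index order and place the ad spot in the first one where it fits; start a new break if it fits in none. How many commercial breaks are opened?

4

  105 → break 1 (new)  [load 105/160]
  30 → break 1  [load 135/160]
  45 → break 2 (new)  [load 45/160]
  105 → break 2  [load 150/160]
  50 → break 3 (new)  [load 50/160]
  25 → break 1  [load 160/160]
  35 → break 3  [load 85/160]
  45 → break 3  [load 130/160]
  20 → break 3  [load 150/160]
  20 → break 4 (new)  [load 20/160]
  100 → break 4  [load 120/160]
4 commercial breaks opened.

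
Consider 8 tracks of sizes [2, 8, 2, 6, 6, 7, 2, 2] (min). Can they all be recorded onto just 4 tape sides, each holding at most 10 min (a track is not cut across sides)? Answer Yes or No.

Yes

A valid assignment using 4 tape sides:
  side 1: 8 + 2 = 10
  side 2: 7 + 2 = 9
  side 3: 6 + 2 + 2 = 10
  side 4: 6 = 6
Every load is within 10 min, so 4 tape sides suffice.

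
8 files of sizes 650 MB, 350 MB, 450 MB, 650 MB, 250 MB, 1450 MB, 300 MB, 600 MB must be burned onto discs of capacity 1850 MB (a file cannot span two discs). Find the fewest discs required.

Total = 1450 + 650 + 650 + 600 + 450 + 350 + 300 + 250 = 4700 MB.
Lower bound: ⌈4700/1850⌉ = 3 discs.
A packing using 3 discs:
  disc 1: 1450 + 350 = 1800
  disc 2: 650 + 650 + 450 = 1750
  disc 3: 600 + 300 + 250 = 1150
This matches the lower bound, so 3 is optimal.

3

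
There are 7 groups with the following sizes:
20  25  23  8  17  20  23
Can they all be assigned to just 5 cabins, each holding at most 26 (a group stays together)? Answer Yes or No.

No

Total = 136; ⌈136/26⌉ = 6.
At least 6 cabins are required, but only 5 are allowed.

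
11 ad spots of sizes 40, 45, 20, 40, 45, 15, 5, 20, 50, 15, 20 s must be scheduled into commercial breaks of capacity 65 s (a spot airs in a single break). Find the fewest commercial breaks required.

5

Total = 50 + 45 + 45 + 40 + 40 + 20 + 20 + 20 + 15 + 15 + 5 = 315 s.
Lower bound: ⌈315/65⌉ = 5 commercial breaks.
A packing using 5 commercial breaks:
  break 1: 50 + 15 = 65
  break 2: 45 + 20 = 65
  break 3: 45 + 20 = 65
  break 4: 40 + 20 + 5 = 65
  break 5: 40 + 15 = 55
This matches the lower bound, so 5 is optimal.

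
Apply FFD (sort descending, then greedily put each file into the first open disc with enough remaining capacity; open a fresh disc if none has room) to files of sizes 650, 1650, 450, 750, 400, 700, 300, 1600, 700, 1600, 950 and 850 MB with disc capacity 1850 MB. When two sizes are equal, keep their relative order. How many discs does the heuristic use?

7

Sorted descending: 1650, 1600, 1600, 950, 850, 750, 700, 700, 650, 450, 400, 300.
  1650 → disc 1 (new)  [load 1650/1850]
  1600 → disc 2 (new)  [load 1600/1850]
  1600 → disc 3 (new)  [load 1600/1850]
  950 → disc 4 (new)  [load 950/1850]
  850 → disc 4  [load 1800/1850]
  750 → disc 5 (new)  [load 750/1850]
  700 → disc 5  [load 1450/1850]
  700 → disc 6 (new)  [load 700/1850]
  650 → disc 6  [load 1350/1850]
  450 → disc 6  [load 1800/1850]
  400 → disc 5  [load 1850/1850]
  300 → disc 7 (new)  [load 300/1850]
7 discs opened.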